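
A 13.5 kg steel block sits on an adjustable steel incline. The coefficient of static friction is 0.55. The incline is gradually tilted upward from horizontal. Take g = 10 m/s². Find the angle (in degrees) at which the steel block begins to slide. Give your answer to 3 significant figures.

28.8°

At the threshold of sliding, static friction is at its maximum μ_s N and exactly balances the weight component along the incline: mg sin θ = μ_s mg cos θ.
Hence tan θ = μ_s = 0.55, so θ = arctan(0.55) = 28.8108°.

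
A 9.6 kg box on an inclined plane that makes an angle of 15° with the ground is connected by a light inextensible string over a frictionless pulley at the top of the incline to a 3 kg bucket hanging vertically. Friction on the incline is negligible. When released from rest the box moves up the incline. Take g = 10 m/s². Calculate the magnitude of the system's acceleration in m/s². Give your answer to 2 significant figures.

0.41 m/s²

For the box on the incline: the weight component along the slope is m₁g sin 15° = 9.6 × 10 × 0.2588 = 24.845 N and the normal force is N = m₁g cos 15° = 92.729 N.
Newton's second law for the box (up-slope positive): T − 24.845 = 9.6 a. For the hanging bucket (downward positive): 3 × 10 − T = 3 a.
Adding the two equations eliminates T: 5.155 = 12.6 a, so a = 0.4091 m/s².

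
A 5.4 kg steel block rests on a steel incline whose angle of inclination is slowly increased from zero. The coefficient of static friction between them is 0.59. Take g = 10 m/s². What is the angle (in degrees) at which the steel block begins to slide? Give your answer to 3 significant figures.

At the threshold of sliding, static friction is at its maximum μ_s N and exactly balances the weight component along the incline: mg sin θ = μ_s mg cos θ.
Hence tan θ = μ_s = 0.59, so θ = arctan(0.59) = 30.5406°.

30.5°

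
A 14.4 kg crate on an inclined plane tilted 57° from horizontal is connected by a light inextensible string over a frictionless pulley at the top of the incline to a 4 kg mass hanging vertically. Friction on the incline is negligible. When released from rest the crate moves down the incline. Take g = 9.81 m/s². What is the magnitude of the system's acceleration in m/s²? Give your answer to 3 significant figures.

4.31 m/s²

For the crate on the incline: the weight component along the slope is m₁g sin 57° = 14.4 × 9.81 × 0.8387 = 118.478 N and the normal force is N = m₁g cos 57° = 76.938 N.
Newton's second law for the crate (down-slope positive): 118.478 − T = 14.4 a. For the hanging mass (upward positive): T − 4 × 9.81 = 4 a.
Adding the two equations eliminates T: 79.238 = 18.4 a, so a = 4.3064 m/s².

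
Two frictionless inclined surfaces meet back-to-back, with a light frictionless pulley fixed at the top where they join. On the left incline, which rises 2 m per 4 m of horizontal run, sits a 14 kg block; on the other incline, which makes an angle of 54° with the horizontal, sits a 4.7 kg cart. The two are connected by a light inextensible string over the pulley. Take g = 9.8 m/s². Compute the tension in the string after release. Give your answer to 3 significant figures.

43.3 N

Resolve each weight along its own incline: the 14 kg mass has component 14 × 9.8 × sin 26.57° = 61.358 N down its slope, and the 4.7 kg mass has 4.7 × 9.8 × sin 54° = 37.263 N down its slope.
The 14 kg side's 61.358 N exceeds the other side's 37.263 N, so that mass slides down and the 4.7 kg mass slides up. Taking that direction as positive, Newton's second law for the whole system gives 61.358 − 37.263 = (14 + 4.7) a, so a = 24.095 / 18.7 = 1.2885 m/s².
For the 4.7 kg mass (up-slope positive): T − 37.263 = 4.7 × 1.2885, so T = 43.319 N.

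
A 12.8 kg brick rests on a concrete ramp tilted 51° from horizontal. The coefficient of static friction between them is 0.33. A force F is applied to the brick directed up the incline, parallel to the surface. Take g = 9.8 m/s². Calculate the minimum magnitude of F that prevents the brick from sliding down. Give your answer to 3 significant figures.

The normal force is N = mg cos 51° = 78.942 N. With F at its minimum the brick is on the verge of sliding down, so static friction is at its maximum μ_s N = 0.33 × 78.942 = 26.051 N and acts up the slope.
Equilibrium along the incline: F + μ_s N = mg sin 51°, so F = 97.485 − 26.051 = 71.434 N.

71.4 N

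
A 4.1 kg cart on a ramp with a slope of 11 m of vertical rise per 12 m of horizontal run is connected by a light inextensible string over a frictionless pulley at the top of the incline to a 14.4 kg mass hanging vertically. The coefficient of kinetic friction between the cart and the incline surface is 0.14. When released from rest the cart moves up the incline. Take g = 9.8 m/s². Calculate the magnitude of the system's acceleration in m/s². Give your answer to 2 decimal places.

For the cart on the incline: the weight component along the slope is m₁g sin 42.51° = 4.1 × 9.8 × 0.6757 = 27.150 N and the normal force is N = m₁g cos 42.51° = 29.619 N.
Kinetic friction opposes the cart's motion up the incline: f = μN = 0.14 × 29.619 = 4.147 N acting down the slope.
Newton's second law for the cart (up-slope positive): T − 27.150 − 4.147 = 4.1 a. For the hanging mass (downward positive): 14.4 × 9.8 − T = 14.4 a.
Adding the two equations eliminates T: 109.823 = 18.5 a, so a = 5.9364 m/s².

5.94 m/s²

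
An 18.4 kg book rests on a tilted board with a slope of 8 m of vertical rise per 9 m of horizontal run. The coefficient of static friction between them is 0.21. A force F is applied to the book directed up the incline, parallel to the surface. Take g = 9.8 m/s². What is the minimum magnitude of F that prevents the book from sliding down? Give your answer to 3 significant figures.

91.5 N

The normal force is N = mg cos 41.63° = 134.773 N. With F at its minimum the book is on the verge of sliding down, so static friction is at its maximum μ_s N = 0.21 × 134.773 = 28.302 N and acts up the slope.
Equilibrium along the incline: F + μ_s N = mg sin 41.63°, so F = 119.798 − 28.302 = 91.496 N.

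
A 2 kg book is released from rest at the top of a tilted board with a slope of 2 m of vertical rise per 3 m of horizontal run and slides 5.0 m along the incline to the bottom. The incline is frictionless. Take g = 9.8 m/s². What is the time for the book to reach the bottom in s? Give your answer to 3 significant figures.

1.36 s

The weight component along the incline is mg sin 33.69° = 10.872 N and the normal force is N = mg cos 33.69° = 16.308 N.
With no friction, a = g sin 33.69° = 5.4361 m/s².
Starting from rest, L = ½at², so t = √(2L/a) = √(2 × 5.0 / 5.4361) = 1.3563 s.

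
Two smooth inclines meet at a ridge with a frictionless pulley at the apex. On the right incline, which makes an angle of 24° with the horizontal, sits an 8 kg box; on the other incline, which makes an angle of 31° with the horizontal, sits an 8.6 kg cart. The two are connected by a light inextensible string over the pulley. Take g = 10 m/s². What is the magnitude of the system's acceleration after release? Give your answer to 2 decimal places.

Resolve each weight along its own incline: the 8 kg mass has component 8 × 10 × sin 24° = 32.539 N down its slope, and the 8.6 kg mass has 8.6 × 10 × sin 31° = 44.293 N down its slope.
The 8.6 kg side's 44.293 N exceeds the other side's 32.539 N, so that mass slides down and the 8 kg mass slides up. Taking that direction as positive, Newton's second law for the whole system gives 44.293 − 32.539 = (8 + 8.6) a, so a = 11.754 / 16.6 = 0.7081 m/s².

0.71 m/s²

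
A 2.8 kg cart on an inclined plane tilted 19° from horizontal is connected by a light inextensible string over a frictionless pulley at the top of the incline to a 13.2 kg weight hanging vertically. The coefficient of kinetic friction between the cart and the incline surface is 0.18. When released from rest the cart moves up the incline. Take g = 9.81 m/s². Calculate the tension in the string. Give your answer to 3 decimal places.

For the cart on the incline: the weight component along the slope is m₁g sin 19° = 2.8 × 9.81 × 0.3256 = 8.944 N and the normal force is N = m₁g cos 19° = 25.972 N.
Kinetic friction opposes the cart's motion up the incline: f = μN = 0.18 × 25.972 = 4.675 N acting down the slope.
Newton's second law for the cart (up-slope positive): T − 8.944 − 4.675 = 2.8 a. For the hanging weight (downward positive): 13.2 × 9.81 − T = 13.2 a.
Adding the two equations eliminates T: 115.873 = 16 a, so a = 7.2421 m/s².
Then from the hanging weight's equation, T = 13.2 × (9.81 − 7.2421) = 33.896 N.

33.896 N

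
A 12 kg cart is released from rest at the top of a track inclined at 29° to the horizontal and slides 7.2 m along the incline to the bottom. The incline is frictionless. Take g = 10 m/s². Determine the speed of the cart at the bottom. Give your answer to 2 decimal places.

The weight component along the incline is mg sin 29° = 58.177 N and the normal force is N = mg cos 29° = 104.954 N.
With no friction, a = g sin 29° = 4.8481 m/s².
Starting from rest over a distance of 7.2 m, v² = 2aL = 2 × 4.8481 × 7.2 = 69.8126, so v = 8.3554 m/s.

8.36 m/s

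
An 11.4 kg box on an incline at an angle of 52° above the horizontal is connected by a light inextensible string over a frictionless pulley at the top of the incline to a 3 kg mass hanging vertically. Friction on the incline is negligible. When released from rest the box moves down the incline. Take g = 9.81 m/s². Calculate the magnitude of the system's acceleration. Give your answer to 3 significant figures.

4.08 m/s²

For the box on the incline: the weight component along the slope is m₁g sin 52° = 11.4 × 9.81 × 0.7880 = 88.125 N and the normal force is N = m₁g cos 52° = 68.852 N.
Newton's second law for the box (down-slope positive): 88.125 − T = 11.4 a. For the hanging mass (upward positive): T − 3 × 9.81 = 3 a.
Adding the two equations eliminates T: 58.695 = 14.4 a, so a = 4.0760 m/s².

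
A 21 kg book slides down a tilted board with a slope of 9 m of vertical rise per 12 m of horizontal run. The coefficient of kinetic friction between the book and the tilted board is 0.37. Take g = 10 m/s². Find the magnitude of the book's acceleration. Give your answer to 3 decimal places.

3.040 m/s²

Resolving the weight along the incline: the component pulling the book down the slope is mg sin 36.87° = 21 × 10 × 0.6000 = 126.000 N, and the normal force is N = mg cos 36.87° = 21 × 10 × 0.8000 = 168.000 N.
Kinetic friction acts up the slope with magnitude f = μN = 0.37 × 168.000 = 62.160 N.
Net force along the incline is 126.000 − 62.160 = 63.840 N, so a = 63.840 / 21 = 3.0400 m/s².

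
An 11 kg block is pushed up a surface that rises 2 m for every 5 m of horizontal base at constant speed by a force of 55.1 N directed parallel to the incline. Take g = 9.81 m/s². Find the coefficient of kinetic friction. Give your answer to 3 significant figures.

0.150

At constant speed ΣF = 0 along the incline. The applied 55.1 N acts up the slope; the weight component mg sin 21.80° = 40.077 N and kinetic friction μN both act down the slope.
So 55.1 = 40.077 + μ × 100.192, giving μ = (55.1 − 40.077) / 100.192 = 0.1499.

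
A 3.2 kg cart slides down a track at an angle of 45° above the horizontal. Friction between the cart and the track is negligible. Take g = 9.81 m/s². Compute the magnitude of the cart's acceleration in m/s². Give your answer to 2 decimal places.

6.94 m/s²

Resolving the weight along the incline: the component pulling the cart down the slope is mg sin 45° = 3.2 × 9.81 × 0.7071 = 22.197 N, and the normal force is N = mg cos 45° = 3.2 × 9.81 × 0.7071 = 22.197 N.
With no friction the net force along the incline is 22.197 N, so a = g sin 45° = 22.197 / 3.2 = 6.9366 m/s².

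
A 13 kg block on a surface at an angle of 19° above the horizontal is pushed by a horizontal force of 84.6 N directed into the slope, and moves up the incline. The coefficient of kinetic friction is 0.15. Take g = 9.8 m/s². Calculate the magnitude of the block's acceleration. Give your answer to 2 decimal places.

The horizontal push has components F cos 19° = 84.6 × 0.9455 = 79.989 N up the incline and F sin 19° = 84.6 × 0.3256 = 27.546 N pressing into the surface.
The normal force is therefore N = mg cos 19° + F sin 19° = 120.457 + 27.546 = 148.003 N, and kinetic friction down the slope is μN = 0.15 × 148.003 = 22.200 N.
Along the incline: F cos 19° − mg sin 19° − μN = ma, so 79.989 − 41.481 − 22.200 = 13 a, giving a = 1.2545 m/s².

1.25 m/s²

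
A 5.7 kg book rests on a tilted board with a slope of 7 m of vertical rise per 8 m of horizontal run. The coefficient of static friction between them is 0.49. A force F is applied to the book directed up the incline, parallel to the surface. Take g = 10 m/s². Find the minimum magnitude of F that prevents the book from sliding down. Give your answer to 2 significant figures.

The normal force is N = mg cos 41.19° = 42.897 N. With F at its minimum the book is on the verge of sliding down, so static friction is at its maximum μ_s N = 0.49 × 42.897 = 21.020 N and acts up the slope.
Equilibrium along the incline: F + μ_s N = mg sin 41.19°, so F = 37.535 − 21.020 = 16.515 N.

17 N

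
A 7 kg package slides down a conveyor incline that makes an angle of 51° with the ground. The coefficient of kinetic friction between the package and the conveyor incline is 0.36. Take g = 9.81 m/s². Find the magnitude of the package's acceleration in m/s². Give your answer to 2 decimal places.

Resolving the weight along the incline: the component pulling the package down the slope is mg sin 51° = 7 × 9.81 × 0.7771 = 53.363 N, and the normal force is N = mg cos 51° = 7 × 9.81 × 0.6293 = 43.214 N.
Kinetic friction acts up the slope with magnitude f = μN = 0.36 × 43.214 = 15.557 N.
Net force along the incline is 53.363 − 15.557 = 37.806 N, so a = 37.806 / 7 = 5.4009 m/s².

5.40 m/s²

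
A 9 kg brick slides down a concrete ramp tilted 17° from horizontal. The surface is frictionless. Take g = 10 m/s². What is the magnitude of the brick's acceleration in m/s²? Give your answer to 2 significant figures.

2.9 m/s²

Resolving the weight along the incline: the component pulling the brick down the slope is mg sin 17° = 9 × 10 × 0.2924 = 26.316 N, and the normal force is N = mg cos 17° = 9 × 10 × 0.9563 = 86.067 N.
With no friction the net force along the incline is 26.316 N, so a = g sin 17° = 26.316 / 9 = 2.9240 m/s².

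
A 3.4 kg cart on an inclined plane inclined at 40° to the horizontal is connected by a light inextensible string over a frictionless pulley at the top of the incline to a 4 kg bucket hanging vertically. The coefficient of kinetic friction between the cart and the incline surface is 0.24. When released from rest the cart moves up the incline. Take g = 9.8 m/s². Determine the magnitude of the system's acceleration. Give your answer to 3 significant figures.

For the cart on the incline: the weight component along the slope is m₁g sin 40° = 3.4 × 9.8 × 0.6428 = 21.418 N and the normal force is N = m₁g cos 40° = 25.525 N.
Kinetic friction opposes the cart's motion up the incline: f = μN = 0.24 × 25.525 = 6.126 N acting down the slope.
Newton's second law for the cart (up-slope positive): T − 21.418 − 6.126 = 3.4 a. For the hanging bucket (downward positive): 4 × 9.8 − T = 4 a.
Adding the two equations eliminates T: 11.656 = 7.4 a, so a = 1.5751 m/s².

1.58 m/s²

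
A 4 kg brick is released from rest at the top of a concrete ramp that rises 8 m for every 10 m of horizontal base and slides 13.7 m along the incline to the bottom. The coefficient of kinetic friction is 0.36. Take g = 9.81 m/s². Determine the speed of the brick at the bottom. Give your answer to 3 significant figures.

9.61 m/s

The weight component along the incline is mg sin 38.66° = 24.513 N and the normal force is N = mg cos 38.66° = 30.641 N.
Friction up the slope is f = μN = 0.36 × 30.641 = 11.031 N, so the net downslope force is 24.513 − 11.031 = 13.482 N and a = 13.482 / 4 = 3.3705 m/s².
Starting from rest over a distance of 13.7 m, v² = 2aL = 2 × 3.3705 × 13.7 = 92.3517, so v = 9.6100 m/s.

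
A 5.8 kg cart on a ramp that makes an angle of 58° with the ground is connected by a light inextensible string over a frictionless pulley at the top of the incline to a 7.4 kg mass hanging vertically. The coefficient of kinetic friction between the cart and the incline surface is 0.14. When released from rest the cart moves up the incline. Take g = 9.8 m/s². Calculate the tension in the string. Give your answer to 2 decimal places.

For the cart on the incline: the weight component along the slope is m₁g sin 58° = 5.8 × 9.8 × 0.8480 = 48.200 N and the normal force is N = m₁g cos 58° = 30.121 N.
Kinetic friction opposes the cart's motion up the incline: f = μN = 0.14 × 30.121 = 4.217 N acting down the slope.
Newton's second law for the cart (up-slope positive): T − 48.200 − 4.217 = 5.8 a. For the hanging mass (downward positive): 7.4 × 9.8 − T = 7.4 a.
Adding the two equations eliminates T: 20.103 = 13.2 a, so a = 1.5230 m/s².
Then from the hanging mass's equation, T = 7.4 × (9.8 − 1.5230) = 61.250 N.

61.25 N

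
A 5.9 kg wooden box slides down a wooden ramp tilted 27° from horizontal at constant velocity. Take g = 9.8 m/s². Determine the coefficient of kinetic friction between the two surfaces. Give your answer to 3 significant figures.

0.510

At constant velocity the net force along the incline is zero: mg sin 27° = μ mg cos 27°.
So μ = tan 27° = 0.4540 / 0.8910 = 0.5095.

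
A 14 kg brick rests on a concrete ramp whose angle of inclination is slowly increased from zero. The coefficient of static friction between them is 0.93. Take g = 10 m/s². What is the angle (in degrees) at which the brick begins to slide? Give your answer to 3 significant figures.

42.9°

At the threshold of sliding, static friction is at its maximum μ_s N and exactly balances the weight component along the incline: mg sin θ = μ_s mg cos θ.
Hence tan θ = μ_s = 0.93, so θ = arctan(0.93) = 42.9228°.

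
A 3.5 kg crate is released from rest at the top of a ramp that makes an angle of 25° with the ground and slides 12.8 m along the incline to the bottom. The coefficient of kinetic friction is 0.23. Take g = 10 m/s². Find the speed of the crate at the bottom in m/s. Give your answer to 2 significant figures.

The weight component along the incline is mg sin 25° = 14.792 N and the normal force is N = mg cos 25° = 31.721 N.
Friction up the slope is f = μN = 0.23 × 31.721 = 7.296 N, so the net downslope force is 14.792 − 7.296 = 7.496 N and a = 7.496 / 3.5 = 2.1417 m/s².
Starting from rest over a distance of 12.8 m, v² = 2aL = 2 × 2.1417 × 12.8 = 54.8275, so v = 7.4046 m/s.

7.4 m/s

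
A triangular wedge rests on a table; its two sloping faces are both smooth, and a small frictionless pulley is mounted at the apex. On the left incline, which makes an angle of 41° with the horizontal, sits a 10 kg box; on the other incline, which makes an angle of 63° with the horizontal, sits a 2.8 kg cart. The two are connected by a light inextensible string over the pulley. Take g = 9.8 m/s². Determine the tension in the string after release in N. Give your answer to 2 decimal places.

Resolve each weight along its own incline: the 10 kg mass has component 10 × 9.8 × sin 41° = 64.294 N down its slope, and the 2.8 kg mass has 2.8 × 9.8 × sin 63° = 24.449 N down its slope.
The 10 kg side's 64.294 N exceeds the other side's 24.449 N, so that mass slides down and the 2.8 kg mass slides up. Taking that direction as positive, Newton's second law for the whole system gives 64.294 − 24.449 = (10 + 2.8) a, so a = 39.845 / 12.8 = 3.1129 m/s².
For the 2.8 kg mass (up-slope positive): T − 24.449 = 2.8 × 3.1129, so T = 33.165 N.

33.17 N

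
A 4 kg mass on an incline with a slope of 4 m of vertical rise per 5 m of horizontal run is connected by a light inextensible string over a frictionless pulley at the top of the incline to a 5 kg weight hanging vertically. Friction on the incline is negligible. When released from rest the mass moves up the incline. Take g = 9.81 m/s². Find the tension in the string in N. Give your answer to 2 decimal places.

For the mass on the incline: the weight component along the slope is m₁g sin 38.66° = 4 × 9.81 × 0.6247 = 24.513 N and the normal force is N = m₁g cos 38.66° = 30.641 N.
Newton's second law for the mass (up-slope positive): T − 24.513 = 4 a. For the hanging weight (downward positive): 5 × 9.81 − T = 5 a.
Adding the two equations eliminates T: 24.537 = 9 a, so a = 2.7263 m/s².
Then from the hanging weight's equation, T = 5 × (9.81 − 2.7263) = 35.419 N.

35.42 N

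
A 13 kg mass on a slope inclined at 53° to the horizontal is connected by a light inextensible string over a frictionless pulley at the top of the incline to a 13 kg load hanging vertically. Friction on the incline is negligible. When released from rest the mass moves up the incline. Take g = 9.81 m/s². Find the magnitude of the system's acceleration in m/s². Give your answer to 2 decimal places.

0.99 m/s²

For the mass on the incline: the weight component along the slope is m₁g sin 53° = 13 × 9.81 × 0.7986 = 101.845 N and the normal force is N = m₁g cos 53° = 76.749 N.
Newton's second law for the mass (up-slope positive): T − 101.845 = 13 a. For the hanging load (downward positive): 13 × 9.81 − T = 13 a.
Adding the two equations eliminates T: 25.685 = 26 a, so a = 0.9879 m/s².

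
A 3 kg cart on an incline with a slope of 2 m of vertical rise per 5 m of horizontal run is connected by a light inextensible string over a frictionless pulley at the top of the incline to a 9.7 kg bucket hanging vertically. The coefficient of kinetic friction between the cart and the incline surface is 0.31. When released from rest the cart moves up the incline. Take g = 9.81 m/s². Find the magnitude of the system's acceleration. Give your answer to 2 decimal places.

5.97 m/s²

For the cart on the incline: the weight component along the slope is m₁g sin 21.80° = 3 × 9.81 × 0.3714 = 10.930 N and the normal force is N = m₁g cos 21.80° = 27.325 N.
Kinetic friction opposes the cart's motion up the incline: f = μN = 0.31 × 27.325 = 8.471 N acting down the slope.
Newton's second law for the cart (up-slope positive): T − 10.930 − 8.471 = 3 a. For the hanging bucket (downward positive): 9.7 × 9.81 − T = 9.7 a.
Adding the two equations eliminates T: 75.756 = 12.7 a, so a = 5.9650 m/s².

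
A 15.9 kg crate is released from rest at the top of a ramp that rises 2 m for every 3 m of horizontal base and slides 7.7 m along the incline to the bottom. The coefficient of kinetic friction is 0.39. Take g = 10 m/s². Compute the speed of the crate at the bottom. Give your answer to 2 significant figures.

6.0 m/s

The weight component along the incline is mg sin 33.69° = 88.197 N and the normal force is N = mg cos 33.69° = 132.296 N.
Friction up the slope is f = μN = 0.39 × 132.296 = 51.595 N, so the net downslope force is 88.197 − 51.595 = 36.602 N and a = 36.602 / 15.9 = 2.3020 m/s².
Starting from rest over a distance of 7.7 m, v² = 2aL = 2 × 2.3020 × 7.7 = 35.4508, so v = 5.9541 m/s.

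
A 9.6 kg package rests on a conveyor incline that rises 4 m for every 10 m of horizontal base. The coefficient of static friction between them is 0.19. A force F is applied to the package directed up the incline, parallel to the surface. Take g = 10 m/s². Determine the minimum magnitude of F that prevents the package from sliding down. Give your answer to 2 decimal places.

18.72 N

The normal force is N = mg cos 21.80° = 89.134 N. With F at its minimum the package is on the verge of sliding down, so static friction is at its maximum μ_s N = 0.19 × 89.134 = 16.935 N and acts up the slope.
Equilibrium along the incline: F + μ_s N = mg sin 21.80°, so F = 35.654 − 16.935 = 18.719 N.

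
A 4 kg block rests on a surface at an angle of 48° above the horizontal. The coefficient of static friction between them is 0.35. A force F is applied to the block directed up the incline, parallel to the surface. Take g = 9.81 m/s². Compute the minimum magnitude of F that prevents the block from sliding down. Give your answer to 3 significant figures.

20.0 N

The normal force is N = mg cos 48° = 26.257 N. With F at its minimum the block is on the verge of sliding down, so static friction is at its maximum μ_s N = 0.35 × 26.257 = 9.190 N and acts up the slope.
Equilibrium along the incline: F + μ_s N = mg sin 48°, so F = 29.161 − 9.190 = 19.971 N.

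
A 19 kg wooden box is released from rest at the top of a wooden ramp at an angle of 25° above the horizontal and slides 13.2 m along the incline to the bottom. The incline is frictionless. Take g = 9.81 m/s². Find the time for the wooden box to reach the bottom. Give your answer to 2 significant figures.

2.5 s

The weight component along the incline is mg sin 25° = 78.772 N and the normal force is N = mg cos 25° = 168.927 N.
With no friction, a = g sin 25° = 4.1459 m/s².
Starting from rest, L = ½at², so t = √(2L/a) = √(2 × 13.2 / 4.1459) = 2.5234 s.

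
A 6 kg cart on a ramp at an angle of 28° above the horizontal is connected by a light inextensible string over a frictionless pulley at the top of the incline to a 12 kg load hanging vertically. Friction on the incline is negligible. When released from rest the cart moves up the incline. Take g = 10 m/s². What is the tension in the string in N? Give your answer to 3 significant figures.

58.8 N

For the cart on the incline: the weight component along the slope is m₁g sin 28° = 6 × 10 × 0.4695 = 28.170 N and the normal force is N = m₁g cos 28° = 52.977 N.
Newton's second law for the cart (up-slope positive): T − 28.170 = 6 a. For the hanging load (downward positive): 12 × 10 − T = 12 a.
Adding the two equations eliminates T: 91.830 = 18 a, so a = 5.1017 m/s².
Then from the hanging load's equation, T = 12 × (10 − 5.1017) = 58.780 N.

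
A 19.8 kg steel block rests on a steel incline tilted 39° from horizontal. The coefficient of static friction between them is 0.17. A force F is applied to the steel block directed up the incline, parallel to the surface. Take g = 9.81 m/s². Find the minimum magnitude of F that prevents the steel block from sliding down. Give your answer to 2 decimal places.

96.58 N

The normal force is N = mg cos 39° = 150.951 N. With F at its minimum the steel block is on the verge of sliding down, so static friction is at its maximum μ_s N = 0.17 × 150.951 = 25.662 N and acts up the slope.
Equilibrium along the incline: F + μ_s N = mg sin 39°, so F = 122.238 − 25.662 = 96.576 N.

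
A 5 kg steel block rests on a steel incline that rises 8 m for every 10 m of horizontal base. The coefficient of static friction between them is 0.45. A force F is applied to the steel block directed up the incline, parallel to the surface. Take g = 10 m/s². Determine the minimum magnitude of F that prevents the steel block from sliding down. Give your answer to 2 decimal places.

The normal force is N = mg cos 38.66° = 39.043 N. With F at its minimum the steel block is on the verge of sliding down, so static friction is at its maximum μ_s N = 0.45 × 39.043 = 17.569 N and acts up the slope.
Equilibrium along the incline: F + μ_s N = mg sin 38.66°, so F = 31.235 − 17.569 = 13.666 N.

13.67 N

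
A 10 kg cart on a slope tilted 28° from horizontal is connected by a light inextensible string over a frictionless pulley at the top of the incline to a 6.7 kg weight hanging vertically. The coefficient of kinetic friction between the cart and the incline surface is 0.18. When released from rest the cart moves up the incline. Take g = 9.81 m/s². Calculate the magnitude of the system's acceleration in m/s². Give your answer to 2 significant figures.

For the cart on the incline: the weight component along the slope is m₁g sin 28° = 10 × 9.81 × 0.4695 = 46.058 N and the normal force is N = m₁g cos 28° = 86.617 N.
Kinetic friction opposes the cart's motion up the incline: f = μN = 0.18 × 86.617 = 15.591 N acting down the slope.
Newton's second law for the cart (up-slope positive): T − 46.058 − 15.591 = 10 a. For the hanging weight (downward positive): 6.7 × 9.81 − T = 6.7 a.
Adding the two equations eliminates T: 4.078 = 16.7 a, so a = 0.2442 m/s².

0.24 m/s²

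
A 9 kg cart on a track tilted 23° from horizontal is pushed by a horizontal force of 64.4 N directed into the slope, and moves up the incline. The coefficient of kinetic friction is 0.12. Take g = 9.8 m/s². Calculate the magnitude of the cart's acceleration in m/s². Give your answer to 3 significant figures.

The horizontal push has components F cos 23° = 64.4 × 0.9205 = 59.280 N up the incline and F sin 23° = 64.4 × 0.3907 = 25.161 N pressing into the surface.
The normal force is therefore N = mg cos 23° + F sin 23° = 81.188 + 25.161 = 106.349 N, and kinetic friction down the slope is μN = 0.12 × 106.349 = 12.762 N.
Along the incline: F cos 23° − mg sin 23° − μN = ma, so 59.280 − 34.460 − 12.762 = 9 a, giving a = 1.3398 m/s².

1.34 m/s²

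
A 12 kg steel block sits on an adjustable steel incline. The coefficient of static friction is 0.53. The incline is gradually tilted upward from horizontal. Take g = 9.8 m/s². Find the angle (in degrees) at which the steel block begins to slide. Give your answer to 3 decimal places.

27.924°

At the threshold of sliding, static friction is at its maximum μ_s N and exactly balances the weight component along the incline: mg sin θ = μ_s mg cos θ.
Hence tan θ = μ_s = 0.53, so θ = arctan(0.53) = 27.9236°.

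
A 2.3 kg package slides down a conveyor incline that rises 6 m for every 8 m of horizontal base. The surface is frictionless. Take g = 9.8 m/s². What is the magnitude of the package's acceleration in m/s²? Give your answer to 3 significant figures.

5.88 m/s²

Resolving the weight along the incline: the component pulling the package down the slope is mg sin 36.87° = 2.3 × 9.8 × 0.6000 = 13.524 N, and the normal force is N = mg cos 36.87° = 2.3 × 9.8 × 0.8000 = 18.032 N.
With no friction the net force along the incline is 13.524 N, so a = g sin 36.87° = 13.524 / 2.3 = 5.8800 m/s².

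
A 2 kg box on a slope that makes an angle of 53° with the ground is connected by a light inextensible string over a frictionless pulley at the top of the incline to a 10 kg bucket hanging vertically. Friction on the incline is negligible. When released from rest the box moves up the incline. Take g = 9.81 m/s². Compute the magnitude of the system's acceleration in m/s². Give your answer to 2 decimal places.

For the box on the incline: the weight component along the slope is m₁g sin 53° = 2 × 9.81 × 0.7986 = 15.669 N and the normal force is N = m₁g cos 53° = 11.808 N.
Newton's second law for the box (up-slope positive): T − 15.669 = 2 a. For the hanging bucket (downward positive): 10 × 9.81 − T = 10 a.
Adding the two equations eliminates T: 82.431 = 12 a, so a = 6.8693 m/s².

6.87 m/s²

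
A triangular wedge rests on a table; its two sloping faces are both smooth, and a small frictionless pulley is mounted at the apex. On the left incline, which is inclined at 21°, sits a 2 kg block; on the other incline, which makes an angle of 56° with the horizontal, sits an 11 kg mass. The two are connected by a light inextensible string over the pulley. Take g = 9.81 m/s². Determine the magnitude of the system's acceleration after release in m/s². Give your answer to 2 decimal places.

Resolve each weight along its own incline: the 2 kg mass has component 2 × 9.81 × sin 21° = 7.031 N down its slope, and the 11 kg mass has 11 × 9.81 × sin 56° = 89.461 N down its slope.
The 11 kg side's 89.461 N exceeds the other side's 7.031 N, so that mass slides down and the 2 kg mass slides up. Taking that direction as positive, Newton's second law for the whole system gives 89.461 − 7.031 = (2 + 11) a, so a = 82.430 / 13 = 6.3408 m/s².

6.34 m/s²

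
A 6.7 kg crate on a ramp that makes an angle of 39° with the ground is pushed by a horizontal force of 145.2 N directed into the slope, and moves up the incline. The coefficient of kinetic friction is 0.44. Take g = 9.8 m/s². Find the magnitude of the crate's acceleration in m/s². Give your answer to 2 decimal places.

1.32 m/s²

The horizontal push has components F cos 39° = 145.2 × 0.7771 = 112.835 N up the incline and F sin 39° = 145.2 × 0.6293 = 91.374 N pressing into the surface.
The normal force is therefore N = mg cos 39° + F sin 39° = 51.024 + 91.374 = 142.398 N, and kinetic friction down the slope is μN = 0.44 × 142.398 = 62.655 N.
Along the incline: F cos 39° − mg sin 39° − μN = ma, so 112.835 − 41.320 − 62.655 = 6.7 a, giving a = 1.3224 m/s².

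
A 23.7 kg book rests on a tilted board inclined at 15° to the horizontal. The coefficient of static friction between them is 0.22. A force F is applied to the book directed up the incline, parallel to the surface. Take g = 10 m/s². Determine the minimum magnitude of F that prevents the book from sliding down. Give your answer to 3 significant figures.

11.0 N

The normal force is N = mg cos 15° = 228.924 N. With F at its minimum the book is on the verge of sliding down, so static friction is at its maximum μ_s N = 0.22 × 228.924 = 50.363 N and acts up the slope.
Equilibrium along the incline: F + μ_s N = mg sin 15°, so F = 61.340 − 50.363 = 10.977 N.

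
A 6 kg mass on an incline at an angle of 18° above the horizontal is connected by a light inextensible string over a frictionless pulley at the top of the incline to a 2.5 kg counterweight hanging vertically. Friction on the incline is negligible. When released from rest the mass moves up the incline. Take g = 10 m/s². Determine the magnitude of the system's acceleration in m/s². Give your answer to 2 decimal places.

For the mass on the incline: the weight component along the slope is m₁g sin 18° = 6 × 10 × 0.3090 = 18.540 N and the normal force is N = m₁g cos 18° = 57.063 N.
Newton's second law for the mass (up-slope positive): T − 18.540 = 6 a. For the hanging counterweight (downward positive): 2.5 × 10 − T = 2.5 a.
Adding the two equations eliminates T: 6.460 = 8.5 a, so a = 0.7600 m/s².

0.76 m/s²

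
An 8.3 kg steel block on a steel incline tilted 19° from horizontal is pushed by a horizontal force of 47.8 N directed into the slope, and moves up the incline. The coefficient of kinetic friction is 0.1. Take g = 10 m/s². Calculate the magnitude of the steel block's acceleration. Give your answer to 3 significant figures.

1.06 m/s²

The horizontal push has components F cos 19° = 47.8 × 0.9455 = 45.195 N up the incline and F sin 19° = 47.8 × 0.3256 = 15.564 N pressing into the surface.
The normal force is therefore N = mg cos 19° + F sin 19° = 78.477 + 15.564 = 94.041 N, and kinetic friction down the slope is μN = 0.1 × 94.041 = 9.404 N.
Along the incline: F cos 19° − mg sin 19° − μN = ma, so 45.195 − 27.025 − 9.404 = 8.3 a, giving a = 1.0561 m/s².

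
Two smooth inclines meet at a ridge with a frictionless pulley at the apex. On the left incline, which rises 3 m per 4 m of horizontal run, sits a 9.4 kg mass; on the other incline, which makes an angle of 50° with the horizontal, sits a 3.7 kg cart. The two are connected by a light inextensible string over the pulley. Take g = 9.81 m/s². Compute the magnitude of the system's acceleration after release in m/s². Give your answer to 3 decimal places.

Resolve each weight along its own incline: the 9.4 kg mass has component 9.4 × 9.81 × sin 36.87° = 55.328 N down its slope, and the 3.7 kg mass has 3.7 × 9.81 × sin 50° = 27.805 N down its slope.
The 9.4 kg side's 55.328 N exceeds the other side's 27.805 N, so that mass slides down and the 3.7 kg mass slides up. Taking that direction as positive, Newton's second law for the whole system gives 55.328 − 27.805 = (9.4 + 3.7) a, so a = 27.523 / 13.1 = 2.1010 m/s².

2.101 m/s²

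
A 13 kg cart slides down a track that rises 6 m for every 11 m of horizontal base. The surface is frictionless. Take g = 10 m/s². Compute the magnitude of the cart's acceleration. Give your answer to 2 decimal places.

4.79 m/s²

Resolving the weight along the incline: the component pulling the cart down the slope is mg sin 28.61° = 13 × 10 × 0.4789 = 62.257 N, and the normal force is N = mg cos 28.61° = 13 × 10 × 0.8779 = 114.127 N.
With no friction the net force along the incline is 62.257 N, so a = g sin 28.61° = 62.257 / 13 = 4.7890 m/s².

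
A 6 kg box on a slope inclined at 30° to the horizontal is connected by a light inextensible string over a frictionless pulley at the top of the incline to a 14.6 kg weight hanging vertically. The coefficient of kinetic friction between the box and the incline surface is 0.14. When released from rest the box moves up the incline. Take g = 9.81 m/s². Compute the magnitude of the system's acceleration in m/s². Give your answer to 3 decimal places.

For the box on the incline: the weight component along the slope is m₁g sin 30° = 6 × 9.81 × 0.5000 = 29.430 N and the normal force is N = m₁g cos 30° = 50.974 N.
Kinetic friction opposes the box's motion up the incline: f = μN = 0.14 × 50.974 = 7.136 N acting down the slope.
Newton's second law for the box (up-slope positive): T − 29.430 − 7.136 = 6 a. For the hanging weight (downward positive): 14.6 × 9.81 − T = 14.6 a.
Adding the two equations eliminates T: 106.660 = 20.6 a, so a = 5.1777 m/s².

5.178 m/s²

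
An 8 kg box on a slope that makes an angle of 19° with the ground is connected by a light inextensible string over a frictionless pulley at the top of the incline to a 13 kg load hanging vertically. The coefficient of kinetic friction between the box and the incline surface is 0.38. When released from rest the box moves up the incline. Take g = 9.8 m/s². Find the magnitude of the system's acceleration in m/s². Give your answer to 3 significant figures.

3.51 m/s²

For the box on the incline: the weight component along the slope is m₁g sin 19° = 8 × 9.8 × 0.3256 = 25.527 N and the normal force is N = m₁g cos 19° = 74.129 N.
Kinetic friction opposes the box's motion up the incline: f = μN = 0.38 × 74.129 = 28.169 N acting down the slope.
Newton's second law for the box (up-slope positive): T − 25.527 − 28.169 = 8 a. For the hanging load (downward positive): 13 × 9.8 − T = 13 a.
Adding the two equations eliminates T: 73.704 = 21 a, so a = 3.5097 m/s².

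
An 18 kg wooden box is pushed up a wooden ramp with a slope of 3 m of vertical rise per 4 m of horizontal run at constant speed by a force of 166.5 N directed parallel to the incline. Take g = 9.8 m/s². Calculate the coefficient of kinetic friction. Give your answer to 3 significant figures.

0.430

At constant speed ΣF = 0 along the incline. The applied 166.5 N acts up the slope; the weight component mg sin 36.87° = 105.840 N and kinetic friction μN both act down the slope.
So 166.5 = 105.840 + μ × 141.120, giving μ = (166.5 − 105.840) / 141.120 = 0.4298.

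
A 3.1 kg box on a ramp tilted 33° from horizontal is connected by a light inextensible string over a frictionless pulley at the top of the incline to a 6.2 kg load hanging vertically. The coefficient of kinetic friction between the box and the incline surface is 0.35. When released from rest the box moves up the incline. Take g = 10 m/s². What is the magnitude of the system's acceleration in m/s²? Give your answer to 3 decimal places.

For the box on the incline: the weight component along the slope is m₁g sin 33° = 3.1 × 10 × 0.5446 = 16.883 N and the normal force is N = m₁g cos 33° = 25.999 N.
Kinetic friction opposes the box's motion up the incline: f = μN = 0.35 × 25.999 = 9.100 N acting down the slope.
Newton's second law for the box (up-slope positive): T − 16.883 − 9.100 = 3.1 a. For the hanging load (downward positive): 6.2 × 10 − T = 6.2 a.
Adding the two equations eliminates T: 36.017 = 9.3 a, so a = 3.8728 m/s².

3.873 m/s²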